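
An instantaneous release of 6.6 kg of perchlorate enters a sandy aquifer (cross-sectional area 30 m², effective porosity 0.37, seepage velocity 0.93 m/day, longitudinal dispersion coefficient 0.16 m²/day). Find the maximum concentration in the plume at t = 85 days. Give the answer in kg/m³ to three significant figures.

0.0455 kg/m³

The peak of an instantaneous 1D plume sits at x = vt; there the Gaussian factor is 1 and C_max = M/(n_e·A·√(4πDt)), where n_e·A is the pore area the mass is dissolved in.
√(4πDt) = √(4π × 0.16 × 85) = 13.07 m, so C_max = 6.6/(0.37 × 30 × 13.07) = 0.0455 kg/m³.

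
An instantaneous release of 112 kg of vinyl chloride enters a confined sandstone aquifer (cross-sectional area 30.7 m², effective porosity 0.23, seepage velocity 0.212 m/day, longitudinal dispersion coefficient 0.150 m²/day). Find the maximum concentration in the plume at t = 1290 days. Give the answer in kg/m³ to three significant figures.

0.322 kg/m³

The peak of an instantaneous 1D plume sits at x = vt; there the Gaussian factor is 1 and C_max = M/(n_e·A·√(4πDt)), where n_e·A is the pore area the mass is dissolved in.
√(4πDt) = √(4π × 0.150 × 1290) = 49.31 m, so C_max = 112/(0.23 × 30.7 × 49.31) = 0.322 kg/m³.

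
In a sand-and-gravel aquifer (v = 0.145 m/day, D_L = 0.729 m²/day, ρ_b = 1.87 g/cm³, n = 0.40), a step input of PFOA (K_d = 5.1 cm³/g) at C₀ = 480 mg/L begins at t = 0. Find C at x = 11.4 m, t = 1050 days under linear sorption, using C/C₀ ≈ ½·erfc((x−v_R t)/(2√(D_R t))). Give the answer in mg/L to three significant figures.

Retardation factor R = 1 + ρ_b·K_d/n = 1 + 1.87 × 5.1/0.40 = 24.84.
Sorption retards both mechanisms: v_R = v/R = 0.005837 m/day, D_R = D/R = 0.02935 m²/day.
v_R·t = 0.005837 × 1050 = 6.12885 m; 2√(D_R t) = 11.10 m; argument = (11.4 − 6.12885)/11.10 = 0.4749.
C = C₀ × ½·erfc(0.4749) = 480 × 0.2509 = 120 mg/L.

120 mg/L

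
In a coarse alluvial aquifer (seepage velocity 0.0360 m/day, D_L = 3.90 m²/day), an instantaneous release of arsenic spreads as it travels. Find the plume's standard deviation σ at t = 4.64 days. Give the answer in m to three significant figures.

Dispersive spreading gives a Gaussian with σ² = 2Dt; advection only shifts the center.
σ = √(2 × 3.90 × 4.64) = 6.02 m.

6.02 m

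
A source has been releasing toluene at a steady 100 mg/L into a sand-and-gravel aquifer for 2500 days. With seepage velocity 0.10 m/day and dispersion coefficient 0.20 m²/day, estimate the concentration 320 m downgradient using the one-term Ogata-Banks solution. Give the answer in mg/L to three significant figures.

1.34 mg/L

For a continuous step input, C/C₀ ≈ ½·erfc((x−vt)/(2√(Dt))).
vt = 0.10 × 2500 = 250 m and 2√(Dt) = 2√(0.20 × 2500) = 44.72 m.
Argument (x−vt)/(2√(Dt)) = (320 − 250)/44.72 = 1.565; ½·erfc(1.565) = 0.01344.
C = 100 × 0.01344 = 1.34 mg/L.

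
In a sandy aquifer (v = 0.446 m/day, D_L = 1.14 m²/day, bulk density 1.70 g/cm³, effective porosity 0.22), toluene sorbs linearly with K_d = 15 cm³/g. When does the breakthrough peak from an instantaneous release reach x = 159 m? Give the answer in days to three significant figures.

41000 days

Retardation factor R = 1 + ρ_b·K_d/n = 1 + 1.70 × 15/0.22 = 116.9.
Sorption retards both mechanisms: v_R = v/R = 0.003815 m/day, D_R = D/R = 0.009752 m²/day.
Peak time from v_R²t² + 2D_R t − x² = 0: t = (√(D_R² + v_R²x²) − D_R)/v_R².
√(D_R² + v_R²x²) = √(0.009752² + 0.003815² × 159²) = 0.6067; v_R² = 1.455e-05.
t = (0.6067 − 0.009752)/1.455e-05 = 41000 days.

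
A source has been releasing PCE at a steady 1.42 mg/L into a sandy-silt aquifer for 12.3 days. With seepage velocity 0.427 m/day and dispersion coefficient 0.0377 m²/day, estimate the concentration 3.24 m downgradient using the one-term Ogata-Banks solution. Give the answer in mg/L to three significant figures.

1.39 mg/L

For a continuous step input, C/C₀ ≈ ½·erfc((x−vt)/(2√(Dt))).
vt = 0.427 × 12.3 = 5.2521 m and 2√(Dt) = 2√(0.0377 × 12.3) = 1.362 m.
Argument (x−vt)/(2√(Dt)) = (3.24 − 5.2521)/1.362 = -1.477; ½·erfc(-1.477) = 0.9816.
C = 1.42 × 0.9816 = 1.39 mg/L.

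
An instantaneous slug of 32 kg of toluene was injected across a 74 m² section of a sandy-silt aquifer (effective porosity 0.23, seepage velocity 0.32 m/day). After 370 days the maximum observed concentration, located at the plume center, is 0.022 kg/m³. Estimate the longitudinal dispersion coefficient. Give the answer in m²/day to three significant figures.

At the plume center C_max = M/(n_e·A·√(4πDt)), so D = M²/(4πt·(n_e·A·C_max)²).
n_e·A·C_max = 0.23 × 74 × 0.022 = 0.3744 kg/m.
D = 32²/(4π × 370 × 0.3744²) = 1.57 m²/day.

1.57 m²/day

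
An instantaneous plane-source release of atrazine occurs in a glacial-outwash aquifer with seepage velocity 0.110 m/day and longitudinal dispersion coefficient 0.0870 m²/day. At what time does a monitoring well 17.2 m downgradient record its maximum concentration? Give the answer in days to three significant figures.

For the 1D instantaneous-source solution, setting ∂C/∂t = 0 at fixed x gives v²t² + 2Dt − x² = 0, so t = (√(D² + v²x²) − D)/v².
√(D² + v²x²) = √(0.0870² + 0.110² × 17.2²) = 1.894; v² = 0.0121.
t = (1.894 − 0.0870)/0.0121 = 149 days (vs. the pure-advection estimate x/v = 156 d).

149 days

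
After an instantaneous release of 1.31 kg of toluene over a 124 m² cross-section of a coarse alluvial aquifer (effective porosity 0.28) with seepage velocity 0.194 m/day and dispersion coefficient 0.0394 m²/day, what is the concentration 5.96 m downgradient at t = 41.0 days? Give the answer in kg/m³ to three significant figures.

For an instantaneous plane source, C(x,t) = M/(n_e·A·√(4πDt)) · exp(−(x−vt)²/(4Dt)), with n_e·A the pore (flow) area.
Plume center vt = 0.194 × 41.0 = 7.954 m, so the well at 5.96 m is 1.994 m upgradient of the peak.
√(4πDt) = 4.506 m, giving peak height M/(n_e·A·√(4πDt)) = 1.31/(0.28 × 124 × 4.506) = 0.008373 kg/m³.
(x−vt)²/(4Dt) = (-1.994)²/(4 × 0.0394 × 41.0) = 0.6153; exp(−0.6153) = 0.5405.
C = 0.008373 × 0.5405 = 0.00453 kg/m³.

0.00453 kg/m³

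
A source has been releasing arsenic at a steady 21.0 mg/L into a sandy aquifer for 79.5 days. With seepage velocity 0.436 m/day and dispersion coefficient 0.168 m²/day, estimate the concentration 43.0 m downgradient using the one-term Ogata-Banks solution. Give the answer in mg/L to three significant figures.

1.12 mg/L

For a continuous step input, C/C₀ ≈ ½·erfc((x−vt)/(2√(Dt))).
vt = 0.436 × 79.5 = 34.662 m and 2√(Dt) = 2√(0.168 × 79.5) = 7.309 m.
Argument (x−vt)/(2√(Dt)) = (43.0 − 34.662)/7.309 = 1.141; ½·erfc(1.141) = 0.05331.
C = 21.0 × 0.05331 = 1.12 mg/L.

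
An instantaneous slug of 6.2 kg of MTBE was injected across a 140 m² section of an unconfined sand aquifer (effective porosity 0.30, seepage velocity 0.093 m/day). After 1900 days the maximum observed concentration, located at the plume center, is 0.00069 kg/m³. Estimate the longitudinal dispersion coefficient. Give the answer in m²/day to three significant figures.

1.92 m²/day

At the plume center C_max = M/(n_e·A·√(4πDt)), so D = M²/(4πt·(n_e·A·C_max)²).
n_e·A·C_max = 0.30 × 140 × 0.00069 = 0.02898 kg/m.
D = 6.2²/(4π × 1900 × 0.02898²) = 1.92 m²/day.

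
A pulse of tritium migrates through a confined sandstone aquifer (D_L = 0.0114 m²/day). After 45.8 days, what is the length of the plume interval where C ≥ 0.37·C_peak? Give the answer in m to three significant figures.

2.88 m

The plume is Gaussian with σ = √(2Dt) = √(2 × 0.0114 × 45.8) = 1.022 m.
C/C_peak = exp(−Δx²/(2σ²)) = 0.37 ⇒ Δx = σ·√(−2 ln 0.37) = 1.022 × 1.410 = 1.441 m.
Width = 2Δx = 2.88 m.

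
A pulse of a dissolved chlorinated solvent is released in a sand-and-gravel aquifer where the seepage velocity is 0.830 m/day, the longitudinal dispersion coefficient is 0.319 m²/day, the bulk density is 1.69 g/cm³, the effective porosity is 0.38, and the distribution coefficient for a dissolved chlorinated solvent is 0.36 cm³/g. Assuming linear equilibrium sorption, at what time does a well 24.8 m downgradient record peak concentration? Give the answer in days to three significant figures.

Retardation factor R = 1 + ρ_b·K_d/n = 1 + 1.69 × 0.36/0.38 = 2.601.
Sorption retards both mechanisms: v_R = v/R = 0.3191 m/day, D_R = D/R = 0.1226 m²/day.
Peak time from v_R²t² + 2D_R t − x² = 0: t = (√(D_R² + v_R²x²) − D_R)/v_R².
√(D_R² + v_R²x²) = √(0.1226² + 0.3191² × 24.8²) = 7.915; v_R² = 0.1018.
t = (7.915 − 0.1226)/0.1018 = 76.5 days.

76.5 days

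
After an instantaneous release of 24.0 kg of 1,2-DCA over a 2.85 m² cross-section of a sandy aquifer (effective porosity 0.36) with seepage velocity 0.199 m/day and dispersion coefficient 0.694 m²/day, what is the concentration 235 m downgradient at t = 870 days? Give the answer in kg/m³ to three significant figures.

For an instantaneous plane source, C(x,t) = M/(n_e·A·√(4πDt)) · exp(−(x−vt)²/(4Dt)), with n_e·A the pore (flow) area.
Plume center vt = 0.199 × 870 = 173.13 m, so the well at 235 m is 61.87 m downgradient of the peak.
√(4πDt) = 87.11 m, giving peak height M/(n_e·A·√(4πDt)) = 24.0/(0.36 × 2.85 × 87.11) = 0.2685 kg/m³.
(x−vt)²/(4Dt) = (61.87)²/(4 × 0.694 × 870) = 1.585; exp(−1.585) = 0.2049.
C = 0.2685 × 0.2049 = 0.0550 kg/m³.

0.0550 kg/m³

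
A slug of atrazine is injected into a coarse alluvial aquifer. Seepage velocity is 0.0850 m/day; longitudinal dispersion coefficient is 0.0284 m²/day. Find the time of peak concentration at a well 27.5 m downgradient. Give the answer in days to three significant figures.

320 days

For the 1D instantaneous-source solution, setting ∂C/∂t = 0 at fixed x gives v²t² + 2Dt − x² = 0, so t = (√(D² + v²x²) − D)/v².
√(D² + v²x²) = √(0.0284² + 0.0850² × 27.5²) = 2.338; v² = 0.007225.
t = (2.338 − 0.0284)/0.007225 = 320 days (vs. the pure-advection estimate x/v = 324 d).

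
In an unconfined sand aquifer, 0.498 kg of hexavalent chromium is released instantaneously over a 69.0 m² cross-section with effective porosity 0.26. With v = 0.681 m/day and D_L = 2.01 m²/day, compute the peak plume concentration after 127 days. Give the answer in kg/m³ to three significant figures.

0.000490 kg/m³

The peak of an instantaneous 1D plume sits at x = vt; there the Gaussian factor is 1 and C_max = M/(n_e·A·√(4πDt)), where n_e·A is the pore area the mass is dissolved in.
√(4πDt) = √(4π × 2.01 × 127) = 56.64 m, so C_max = 0.498/(0.26 × 69.0 × 56.64) = 0.000490 kg/m³.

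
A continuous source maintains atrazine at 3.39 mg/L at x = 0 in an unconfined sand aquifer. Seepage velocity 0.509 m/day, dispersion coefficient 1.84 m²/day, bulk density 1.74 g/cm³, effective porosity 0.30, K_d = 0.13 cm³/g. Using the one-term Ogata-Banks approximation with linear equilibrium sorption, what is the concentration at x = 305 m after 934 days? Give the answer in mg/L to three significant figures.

Retardation factor R = 1 + ρ_b·K_d/n = 1 + 1.74 × 0.13/0.30 = 1.754.
Sorption retards both mechanisms: v_R = v/R = 0.2902 m/day, D_R = D/R = 1.049 m²/day.
v_R·t = 0.2902 × 934 = 271.0468 m; 2√(D_R t) = 62.60 m; argument = (305 − 271.0468)/62.60 = 0.5424.
C = C₀ × ½·erfc(0.5424) = 3.39 × 0.2215 = 0.751 mg/L.

0.751 mg/L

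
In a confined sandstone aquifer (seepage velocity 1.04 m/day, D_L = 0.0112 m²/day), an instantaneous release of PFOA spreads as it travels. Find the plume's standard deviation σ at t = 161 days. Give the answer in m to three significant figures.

1.90 m

Dispersive spreading gives a Gaussian with σ² = 2Dt; advection only shifts the center.
σ = √(2 × 0.0112 × 161) = 1.90 m.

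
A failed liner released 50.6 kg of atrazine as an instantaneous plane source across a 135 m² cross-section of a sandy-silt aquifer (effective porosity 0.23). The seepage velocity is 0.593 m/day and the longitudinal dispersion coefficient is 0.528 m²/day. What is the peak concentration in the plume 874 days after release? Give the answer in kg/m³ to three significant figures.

The peak of an instantaneous 1D plume sits at x = vt; there the Gaussian factor is 1 and C_max = M/(n_e·A·√(4πDt)), where n_e·A is the pore area the mass is dissolved in.
√(4πDt) = √(4π × 0.528 × 874) = 76.15 m, so C_max = 50.6/(0.23 × 135 × 76.15) = 0.0214 kg/m³.

0.0214 kg/m³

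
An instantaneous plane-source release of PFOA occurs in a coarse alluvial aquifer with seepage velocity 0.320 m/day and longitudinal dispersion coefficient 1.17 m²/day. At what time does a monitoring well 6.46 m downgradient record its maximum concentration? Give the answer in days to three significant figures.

For the 1D instantaneous-source solution, setting ∂C/∂t = 0 at fixed x gives v²t² + 2Dt − x² = 0, so t = (√(D² + v²x²) − D)/v².
√(D² + v²x²) = √(1.17² + 0.320² × 6.46²) = 2.375; v² = 0.1024.
t = (2.375 − 1.17)/0.1024 = 11.8 days (vs. the pure-advection estimate x/v = 20.2 d).

11.8 days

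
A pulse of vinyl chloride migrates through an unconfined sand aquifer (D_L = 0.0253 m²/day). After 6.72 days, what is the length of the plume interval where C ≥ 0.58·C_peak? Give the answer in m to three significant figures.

The plume is Gaussian with σ = √(2Dt) = √(2 × 0.0253 × 6.72) = 0.5831 m.
C/C_peak = exp(−Δx²/(2σ²)) = 0.58 ⇒ Δx = σ·√(−2 ln 0.58) = 0.5831 × 1.044 = 0.6088 m.
Width = 2Δx = 1.22 m.

1.22 m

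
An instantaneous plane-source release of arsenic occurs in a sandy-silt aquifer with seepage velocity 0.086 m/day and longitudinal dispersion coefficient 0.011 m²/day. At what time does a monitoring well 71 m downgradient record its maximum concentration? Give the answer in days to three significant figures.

824 days

For the 1D instantaneous-source solution, setting ∂C/∂t = 0 at fixed x gives v²t² + 2Dt − x² = 0, so t = (√(D² + v²x²) − D)/v².
√(D² + v²x²) = √(0.011² + 0.086² × 71²) = 6.106; v² = 0.007396.
t = (6.106 − 0.011)/0.007396 = 824 days (vs. the pure-advection estimate x/v = 826 d).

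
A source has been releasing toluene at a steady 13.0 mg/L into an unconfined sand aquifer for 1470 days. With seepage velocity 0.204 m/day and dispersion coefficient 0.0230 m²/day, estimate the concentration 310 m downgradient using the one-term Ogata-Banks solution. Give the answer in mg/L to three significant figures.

For a continuous step input, C/C₀ ≈ ½·erfc((x−vt)/(2√(Dt))).
vt = 0.204 × 1470 = 299.88 m and 2√(Dt) = 2√(0.0230 × 1470) = 11.63 m.
Argument (x−vt)/(2√(Dt)) = (310 − 299.88)/11.63 = 0.8702; ½·erfc(0.8702) = 0.1092.
C = 13.0 × 0.1092 = 1.42 mg/L.

1.42 mg/L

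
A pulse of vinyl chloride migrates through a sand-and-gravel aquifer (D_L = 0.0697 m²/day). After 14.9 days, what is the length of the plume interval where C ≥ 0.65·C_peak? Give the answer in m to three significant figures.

The plume is Gaussian with σ = √(2Dt) = √(2 × 0.0697 × 14.9) = 1.441 m.
C/C_peak = exp(−Δx²/(2σ²)) = 0.65 ⇒ Δx = σ·√(−2 ln 0.65) = 1.441 × 0.9282 = 1.338 m.
Width = 2Δx = 2.68 m.

2.68 m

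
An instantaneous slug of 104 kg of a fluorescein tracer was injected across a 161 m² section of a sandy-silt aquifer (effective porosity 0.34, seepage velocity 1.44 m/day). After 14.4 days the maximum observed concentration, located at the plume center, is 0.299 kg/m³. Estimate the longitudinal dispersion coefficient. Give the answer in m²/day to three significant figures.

At the plume center C_max = M/(n_e·A·√(4πDt)), so D = M²/(4πt·(n_e·A·C_max)²).
n_e·A·C_max = 0.34 × 161 × 0.299 = 16.37 kg/m.
D = 104²/(4π × 14.4 × 16.37²) = 0.223 m²/day.

0.223 m²/day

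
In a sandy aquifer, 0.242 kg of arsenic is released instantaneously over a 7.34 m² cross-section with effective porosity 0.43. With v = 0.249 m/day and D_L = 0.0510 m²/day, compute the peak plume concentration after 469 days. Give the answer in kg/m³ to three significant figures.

0.00442 kg/m³

The peak of an instantaneous 1D plume sits at x = vt; there the Gaussian factor is 1 and C_max = M/(n_e·A·√(4πDt)), where n_e·A is the pore area the mass is dissolved in.
√(4πDt) = √(4π × 0.0510 × 469) = 17.34 m, so C_max = 0.242/(0.43 × 7.34 × 17.34) = 0.00442 kg/m³.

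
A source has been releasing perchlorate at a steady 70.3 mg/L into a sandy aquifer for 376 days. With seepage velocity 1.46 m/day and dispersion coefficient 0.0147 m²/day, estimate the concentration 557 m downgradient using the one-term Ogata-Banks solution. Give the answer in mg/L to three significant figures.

For a continuous step input, C/C₀ ≈ ½·erfc((x−vt)/(2√(Dt))).
vt = 1.46 × 376 = 548.96 m and 2√(Dt) = 2√(0.0147 × 376) = 4.702 m.
Argument (x−vt)/(2√(Dt)) = (557 − 548.96)/4.702 = 1.710; ½·erfc(1.710) = 0.007796.
C = 70.3 × 0.007796 = 0.548 mg/L.

0.548 mg/L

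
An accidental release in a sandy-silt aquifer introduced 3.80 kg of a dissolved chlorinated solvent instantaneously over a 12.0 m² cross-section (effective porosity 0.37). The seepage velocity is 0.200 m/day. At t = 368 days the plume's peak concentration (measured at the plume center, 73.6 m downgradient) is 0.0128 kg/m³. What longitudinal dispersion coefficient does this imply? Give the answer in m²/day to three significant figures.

At the plume center C_max = M/(n_e·A·√(4πDt)), so D = M²/(4πt·(n_e·A·C_max)²).
n_e·A·C_max = 0.37 × 12.0 × 0.0128 = 0.05683 kg/m.
D = 3.80²/(4π × 368 × 0.05683²) = 0.967 m²/day.

0.967 m²/day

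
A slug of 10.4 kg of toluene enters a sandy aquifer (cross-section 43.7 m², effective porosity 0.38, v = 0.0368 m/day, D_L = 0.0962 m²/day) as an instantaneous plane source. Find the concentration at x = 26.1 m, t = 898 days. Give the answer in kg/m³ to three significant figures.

0.0165 kg/m³

For an instantaneous plane source, C(x,t) = M/(n_e·A·√(4πDt)) · exp(−(x−vt)²/(4Dt)), with n_e·A the pore (flow) area.
Plume center vt = 0.0368 × 898 = 33.0464 m, so the well at 26.1 m is 6.9464 m upgradient of the peak.
√(4πDt) = 32.95 m, giving peak height M/(n_e·A·√(4πDt)) = 10.4/(0.38 × 43.7 × 32.95) = 0.01901 kg/m³.
(x−vt)²/(4Dt) = (-6.9464)²/(4 × 0.0962 × 898) = 0.1396; exp(−0.1396) = 0.8697.
C = 0.01901 × 0.8697 = 0.0165 kg/m³.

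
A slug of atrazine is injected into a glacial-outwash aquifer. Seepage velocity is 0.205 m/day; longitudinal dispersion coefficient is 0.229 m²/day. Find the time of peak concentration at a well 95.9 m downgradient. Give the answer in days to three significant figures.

For the 1D instantaneous-source solution, setting ∂C/∂t = 0 at fixed x gives v²t² + 2Dt − x² = 0, so t = (√(D² + v²x²) − D)/v².
√(D² + v²x²) = √(0.229² + 0.205² × 95.9²) = 19.66; v² = 0.042025.
t = (19.66 − 0.229)/0.042025 = 462 days (vs. the pure-advection estimate x/v = 468 d).

462 days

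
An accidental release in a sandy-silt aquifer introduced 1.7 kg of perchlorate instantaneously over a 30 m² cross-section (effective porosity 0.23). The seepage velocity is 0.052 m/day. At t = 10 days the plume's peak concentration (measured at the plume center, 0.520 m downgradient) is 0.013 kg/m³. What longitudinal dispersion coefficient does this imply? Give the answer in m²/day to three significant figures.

At the plume center C_max = M/(n_e·A·√(4πDt)), so D = M²/(4πt·(n_e·A·C_max)²).
n_e·A·C_max = 0.23 × 30 × 0.013 = 0.08970 kg/m.
D = 1.7²/(4π × 10 × 0.08970²) = 2.86 m²/day.

2.86 m²/day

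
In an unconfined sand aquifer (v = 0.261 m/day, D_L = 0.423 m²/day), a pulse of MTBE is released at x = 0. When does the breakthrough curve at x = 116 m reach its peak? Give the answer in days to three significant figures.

438 days

For the 1D instantaneous-source solution, setting ∂C/∂t = 0 at fixed x gives v²t² + 2Dt − x² = 0, so t = (√(D² + v²x²) − D)/v².
√(D² + v²x²) = √(0.423² + 0.261² × 116²) = 30.28; v² = 0.068121.
t = (30.28 − 0.423)/0.068121 = 438 days (vs. the pure-advection estimate x/v = 444 d).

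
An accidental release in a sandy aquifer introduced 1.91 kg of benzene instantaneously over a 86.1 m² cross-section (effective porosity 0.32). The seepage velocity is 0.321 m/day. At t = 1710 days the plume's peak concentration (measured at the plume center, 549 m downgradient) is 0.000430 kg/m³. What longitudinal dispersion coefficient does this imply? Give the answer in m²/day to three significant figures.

1.21 m²/day

At the plume center C_max = M/(n_e·A·√(4πDt)), so D = M²/(4πt·(n_e·A·C_max)²).
n_e·A·C_max = 0.32 × 86.1 × 0.000430 = 0.01185 kg/m.
D = 1.91²/(4π × 1710 × 0.01185²) = 1.21 m²/day.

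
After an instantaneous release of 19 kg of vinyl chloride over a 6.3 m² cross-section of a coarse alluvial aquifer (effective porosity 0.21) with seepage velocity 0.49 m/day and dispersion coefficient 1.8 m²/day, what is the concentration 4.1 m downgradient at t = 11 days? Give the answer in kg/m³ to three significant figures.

For an instantaneous plane source, C(x,t) = M/(n_e·A·√(4πDt)) · exp(−(x−vt)²/(4Dt)), with n_e·A the pore (flow) area.
Plume center vt = 0.49 × 11 = 5.39 m, so the well at 4.1 m is 1.29 m upgradient of the peak.
√(4πDt) = 15.77 m, giving peak height M/(n_e·A·√(4πDt)) = 19/(0.21 × 6.3 × 15.77) = 0.9107 kg/m³.
(x−vt)²/(4Dt) = (-1.29)²/(4 × 1.8 × 11) = 0.02101; exp(−0.02101) = 0.9792.
C = 0.9107 × 0.9792 = 0.892 kg/m³.

0.892 kg/m³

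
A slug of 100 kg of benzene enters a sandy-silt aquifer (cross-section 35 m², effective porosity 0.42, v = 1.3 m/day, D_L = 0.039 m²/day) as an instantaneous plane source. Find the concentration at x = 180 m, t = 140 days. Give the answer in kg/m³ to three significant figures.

For an instantaneous plane source, C(x,t) = M/(n_e·A·√(4πDt)) · exp(−(x−vt)²/(4Dt)), with n_e·A the pore (flow) area.
Plume center vt = 1.3 × 140 = 182 m, so the well at 180 m is 2 m upgradient of the peak.
√(4πDt) = 8.283 m, giving peak height M/(n_e·A·√(4πDt)) = 100/(0.42 × 35 × 8.283) = 0.8213 kg/m³.
(x−vt)²/(4Dt) = (-2)²/(4 × 0.039 × 140) = 0.1832; exp(−0.1832) = 0.8326.
C = 0.8213 × 0.8326 = 0.684 kg/m³.

0.684 kg/m³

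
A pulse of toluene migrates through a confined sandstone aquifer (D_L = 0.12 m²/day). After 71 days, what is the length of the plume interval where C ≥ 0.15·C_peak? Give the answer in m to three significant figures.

The plume is Gaussian with σ = √(2Dt) = √(2 × 0.12 × 71) = 4.128 m.
C/C_peak = exp(−Δx²/(2σ²)) = 0.15 ⇒ Δx = σ·√(−2 ln 0.15) = 4.128 × 1.948 = 8.041 m.
Width = 2Δx = 16.1 m.

16.1 m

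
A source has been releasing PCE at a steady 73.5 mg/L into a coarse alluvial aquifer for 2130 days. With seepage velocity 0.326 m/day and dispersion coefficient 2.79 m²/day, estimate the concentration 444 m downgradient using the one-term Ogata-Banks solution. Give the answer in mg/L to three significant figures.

72.7 mg/L

For a continuous step input, C/C₀ ≈ ½·erfc((x−vt)/(2√(Dt))).
vt = 0.326 × 2130 = 694.38 m and 2√(Dt) = 2√(2.79 × 2130) = 154.2 m.
Argument (x−vt)/(2√(Dt)) = (444 − 694.38)/154.2 = -1.624; ½·erfc(-1.624) = 0.9892.
C = 73.5 × 0.9892 = 72.7 mg/L.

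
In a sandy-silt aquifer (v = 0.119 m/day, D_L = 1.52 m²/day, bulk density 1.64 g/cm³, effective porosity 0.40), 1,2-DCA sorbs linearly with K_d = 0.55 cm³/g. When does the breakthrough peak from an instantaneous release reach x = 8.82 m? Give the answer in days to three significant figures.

Retardation factor R = 1 + ρ_b·K_d/n = 1 + 1.64 × 0.55/0.40 = 3.255.
Sorption retards both mechanisms: v_R = v/R = 0.03656 m/day, D_R = D/R = 0.4670 m²/day.
Peak time from v_R²t² + 2D_R t − x² = 0: t = (√(D_R² + v_R²x²) − D_R)/v_R².
√(D_R² + v_R²x²) = √(0.4670² + 0.03656² × 8.82²) = 0.5675; v_R² = 0.001337.
t = (0.5675 − 0.4670)/0.001337 = 75.2 days.

75.2 days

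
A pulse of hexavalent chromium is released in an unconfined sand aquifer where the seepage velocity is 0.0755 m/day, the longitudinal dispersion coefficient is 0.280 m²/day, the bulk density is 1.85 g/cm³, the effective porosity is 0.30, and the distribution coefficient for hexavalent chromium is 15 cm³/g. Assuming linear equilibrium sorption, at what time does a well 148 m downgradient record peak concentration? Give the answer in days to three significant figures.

Retardation factor R = 1 + ρ_b·K_d/n = 1 + 1.85 × 15/0.30 = 93.50.
Sorption retards both mechanisms: v_R = v/R = 0.0008075 m/day, D_R = D/R = 0.002995 m²/day.
Peak time from v_R²t² + 2D_R t − x² = 0: t = (√(D_R² + v_R²x²) − D_R)/v_R².
√(D_R² + v_R²x²) = √(0.002995² + 0.0008075² × 148²) = 0.1195; v_R² = 6.521e-07.
t = (0.1195 − 0.002995)/6.521e-07 = 179000 days.

179000 days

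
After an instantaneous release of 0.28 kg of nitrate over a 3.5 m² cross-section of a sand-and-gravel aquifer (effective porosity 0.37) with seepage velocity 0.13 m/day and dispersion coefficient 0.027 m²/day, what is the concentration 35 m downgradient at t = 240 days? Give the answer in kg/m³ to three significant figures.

0.0137 kg/m³

For an instantaneous plane source, C(x,t) = M/(n_e·A·√(4πDt)) · exp(−(x−vt)²/(4Dt)), with n_e·A the pore (flow) area.
Plume center vt = 0.13 × 240 = 31.2 m, so the well at 35 m is 3.8 m downgradient of the peak.
√(4πDt) = 9.024 m, giving peak height M/(n_e·A·√(4πDt)) = 0.28/(0.37 × 3.5 × 9.024) = 0.02396 kg/m³.
(x−vt)²/(4Dt) = (3.8)²/(4 × 0.027 × 240) = 0.5571; exp(−0.5571) = 0.5729.
C = 0.02396 × 0.5729 = 0.0137 kg/m³.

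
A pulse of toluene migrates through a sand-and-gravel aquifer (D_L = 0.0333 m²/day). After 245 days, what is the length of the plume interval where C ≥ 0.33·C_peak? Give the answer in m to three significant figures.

12.0 m

The plume is Gaussian with σ = √(2Dt) = √(2 × 0.0333 × 245) = 4.039 m.
C/C_peak = exp(−Δx²/(2σ²)) = 0.33 ⇒ Δx = σ·√(−2 ln 0.33) = 4.039 × 1.489 = 6.014 m.
Width = 2Δx = 12.0 m.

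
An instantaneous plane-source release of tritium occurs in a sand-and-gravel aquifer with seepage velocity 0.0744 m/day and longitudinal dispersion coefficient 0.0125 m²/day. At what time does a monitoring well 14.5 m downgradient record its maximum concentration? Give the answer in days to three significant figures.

For the 1D instantaneous-source solution, setting ∂C/∂t = 0 at fixed x gives v²t² + 2Dt − x² = 0, so t = (√(D² + v²x²) − D)/v².
√(D² + v²x²) = √(0.0125² + 0.0744² × 14.5²) = 1.079; v² = 0.00553536.
t = (1.079 − 0.0125)/0.00553536 = 193 days (vs. the pure-advection estimate x/v = 195 d).

193 days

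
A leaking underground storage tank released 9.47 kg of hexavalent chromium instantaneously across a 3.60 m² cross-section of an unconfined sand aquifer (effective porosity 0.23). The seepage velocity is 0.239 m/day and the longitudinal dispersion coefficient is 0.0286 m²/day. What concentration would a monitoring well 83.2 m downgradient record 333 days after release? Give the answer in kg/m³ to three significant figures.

For an instantaneous plane source, C(x,t) = M/(n_e·A·√(4πDt)) · exp(−(x−vt)²/(4Dt)), with n_e·A the pore (flow) area.
Plume center vt = 0.239 × 333 = 79.587 m, so the well at 83.2 m is 3.613 m downgradient of the peak.
√(4πDt) = 10.94 m, giving peak height M/(n_e·A·√(4πDt)) = 9.47/(0.23 × 3.60 × 10.94) = 1.045 kg/m³.
(x−vt)²/(4Dt) = (3.613)²/(4 × 0.0286 × 333) = 0.3427; exp(−0.3427) = 0.7099.
C = 1.045 × 0.7099 = 0.742 kg/m³.

0.742 kg/m³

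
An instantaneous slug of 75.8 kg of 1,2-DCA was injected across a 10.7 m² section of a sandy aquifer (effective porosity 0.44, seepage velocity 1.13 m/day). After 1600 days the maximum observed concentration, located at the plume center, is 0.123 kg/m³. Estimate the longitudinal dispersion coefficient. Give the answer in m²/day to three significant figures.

0.852 m²/day

At the plume center C_max = M/(n_e·A·√(4πDt)), so D = M²/(4πt·(n_e·A·C_max)²).
n_e·A·C_max = 0.44 × 10.7 × 0.123 = 0.5791 kg/m.
D = 75.8²/(4π × 1600 × 0.5791²) = 0.852 m²/day.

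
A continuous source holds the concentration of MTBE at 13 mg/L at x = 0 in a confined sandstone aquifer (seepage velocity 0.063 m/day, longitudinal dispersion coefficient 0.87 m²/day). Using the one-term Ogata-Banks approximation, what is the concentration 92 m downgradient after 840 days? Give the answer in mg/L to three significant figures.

For a continuous step input, C/C₀ ≈ ½·erfc((x−vt)/(2√(Dt))).
vt = 0.063 × 840 = 52.92 m and 2√(Dt) = 2√(0.87 × 840) = 54.07 m.
Argument (x−vt)/(2√(Dt)) = (92 − 52.92)/54.07 = 0.7228; ½·erfc(0.7228) = 0.1533.
C = 13 × 0.1533 = 1.99 mg/L.

1.99 mg/L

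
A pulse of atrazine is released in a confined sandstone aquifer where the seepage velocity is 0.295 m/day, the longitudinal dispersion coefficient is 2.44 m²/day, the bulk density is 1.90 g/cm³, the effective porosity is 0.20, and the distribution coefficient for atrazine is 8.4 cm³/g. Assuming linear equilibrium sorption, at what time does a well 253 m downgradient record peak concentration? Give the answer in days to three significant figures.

67100 days

Retardation factor R = 1 + ρ_b·K_d/n = 1 + 1.90 × 8.4/0.20 = 80.80.
Sorption retards both mechanisms: v_R = v/R = 0.003651 m/day, D_R = D/R = 0.03020 m²/day.
Peak time from v_R²t² + 2D_R t − x² = 0: t = (√(D_R² + v_R²x²) − D_R)/v_R².
√(D_R² + v_R²x²) = √(0.03020² + 0.003651² × 253²) = 0.9242; v_R² = 1.333e-05.
t = (0.9242 − 0.03020)/1.333e-05 = 67100 days.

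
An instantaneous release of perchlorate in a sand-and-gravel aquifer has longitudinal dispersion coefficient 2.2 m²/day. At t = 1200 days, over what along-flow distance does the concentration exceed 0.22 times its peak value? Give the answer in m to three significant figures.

The plume is Gaussian with σ = √(2Dt) = √(2 × 2.2 × 1200) = 72.66 m.
C/C_peak = exp(−Δx²/(2σ²)) = 0.22 ⇒ Δx = σ·√(−2 ln 0.22) = 72.66 × 1.740 = 126.4 m.
Width = 2Δx = 253 m.

253 m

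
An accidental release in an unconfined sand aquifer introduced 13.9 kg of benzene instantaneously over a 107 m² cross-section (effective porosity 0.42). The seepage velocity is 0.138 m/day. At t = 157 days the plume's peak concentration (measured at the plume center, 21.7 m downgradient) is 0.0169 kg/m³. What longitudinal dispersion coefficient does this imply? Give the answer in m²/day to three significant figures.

0.170 m²/day

At the plume center C_max = M/(n_e·A·√(4πDt)), so D = M²/(4πt·(n_e·A·C_max)²).
n_e·A·C_max = 0.42 × 107 × 0.0169 = 0.7595 kg/m.
D = 13.9²/(4π × 157 × 0.7595²) = 0.170 m²/day.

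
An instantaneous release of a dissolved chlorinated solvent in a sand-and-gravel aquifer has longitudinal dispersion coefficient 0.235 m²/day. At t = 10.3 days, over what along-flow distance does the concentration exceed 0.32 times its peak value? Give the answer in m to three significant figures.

6.64 m

The plume is Gaussian with σ = √(2Dt) = √(2 × 0.235 × 10.3) = 2.200 m.
C/C_peak = exp(−Δx²/(2σ²)) = 0.32 ⇒ Δx = σ·√(−2 ln 0.32) = 2.200 × 1.510 = 3.322 m.
Width = 2Δx = 6.64 m.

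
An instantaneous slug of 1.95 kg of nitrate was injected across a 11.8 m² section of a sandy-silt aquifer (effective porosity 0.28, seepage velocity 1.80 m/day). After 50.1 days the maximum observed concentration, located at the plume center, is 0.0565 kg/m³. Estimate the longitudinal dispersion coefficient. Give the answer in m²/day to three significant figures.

At the plume center C_max = M/(n_e·A·√(4πDt)), so D = M²/(4πt·(n_e·A·C_max)²).
n_e·A·C_max = 0.28 × 11.8 × 0.0565 = 0.1867 kg/m.
D = 1.95²/(4π × 50.1 × 0.1867²) = 0.173 m²/day.

0.173 m²/day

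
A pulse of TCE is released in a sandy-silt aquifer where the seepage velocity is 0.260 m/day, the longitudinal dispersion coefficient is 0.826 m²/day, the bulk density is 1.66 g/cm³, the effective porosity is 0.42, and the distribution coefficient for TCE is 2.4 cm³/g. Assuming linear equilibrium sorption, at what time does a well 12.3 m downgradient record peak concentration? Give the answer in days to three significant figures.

Retardation factor R = 1 + ρ_b·K_d/n = 1 + 1.66 × 2.4/0.42 = 10.49.
Sorption retards both mechanisms: v_R = v/R = 0.02479 m/day, D_R = D/R = 0.07874 m²/day.
Peak time from v_R²t² + 2D_R t − x² = 0: t = (√(D_R² + v_R²x²) − D_R)/v_R².
√(D_R² + v_R²x²) = √(0.07874² + 0.02479² × 12.3²) = 0.3149; v_R² = 0.0006145.
t = (0.3149 − 0.07874)/0.0006145 = 384 days.

384 days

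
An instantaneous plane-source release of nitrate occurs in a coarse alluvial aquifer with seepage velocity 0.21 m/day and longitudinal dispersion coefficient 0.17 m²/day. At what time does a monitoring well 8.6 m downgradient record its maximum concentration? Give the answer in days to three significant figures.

37.3 days

For the 1D instantaneous-source solution, setting ∂C/∂t = 0 at fixed x gives v²t² + 2Dt − x² = 0, so t = (√(D² + v²x²) − D)/v².
√(D² + v²x²) = √(0.17² + 0.21² × 8.6²) = 1.814; v² = 0.0441.
t = (1.814 − 0.17)/0.0441 = 37.3 days (vs. the pure-advection estimate x/v = 41.0 d).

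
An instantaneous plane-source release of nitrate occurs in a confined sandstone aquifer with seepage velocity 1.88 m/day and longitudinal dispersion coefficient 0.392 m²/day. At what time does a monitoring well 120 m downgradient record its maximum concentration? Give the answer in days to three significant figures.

For the 1D instantaneous-source solution, setting ∂C/∂t = 0 at fixed x gives v²t² + 2Dt − x² = 0, so t = (√(D² + v²x²) − D)/v².
√(D² + v²x²) = √(0.392² + 1.88² × 120²) = 225.6; v² = 3.5344.
t = (225.6 − 0.392)/3.5344 = 63.7 days (vs. the pure-advection estimate x/v = 63.8 d).

63.7 days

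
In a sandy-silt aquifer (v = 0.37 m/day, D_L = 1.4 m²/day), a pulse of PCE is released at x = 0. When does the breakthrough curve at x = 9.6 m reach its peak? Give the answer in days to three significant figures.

For the 1D instantaneous-source solution, setting ∂C/∂t = 0 at fixed x gives v²t² + 2Dt − x² = 0, so t = (√(D² + v²x²) − D)/v².
√(D² + v²x²) = √(1.4² + 0.37² × 9.6²) = 3.818; v² = 0.1369.
t = (3.818 − 1.4)/0.1369 = 17.7 days (vs. the pure-advection estimate x/v = 25.9 d).

17.7 days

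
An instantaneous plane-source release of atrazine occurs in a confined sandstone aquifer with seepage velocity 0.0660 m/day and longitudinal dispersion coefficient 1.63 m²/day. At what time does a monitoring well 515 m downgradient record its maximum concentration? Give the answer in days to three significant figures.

For the 1D instantaneous-source solution, setting ∂C/∂t = 0 at fixed x gives v²t² + 2Dt − x² = 0, so t = (√(D² + v²x²) − D)/v².
√(D² + v²x²) = √(1.63² + 0.0660² × 515²) = 34.03; v² = 0.004356.
t = (34.03 − 1.63)/0.004356 = 7440 days (vs. the pure-advection estimate x/v = 7800 d).

7440 days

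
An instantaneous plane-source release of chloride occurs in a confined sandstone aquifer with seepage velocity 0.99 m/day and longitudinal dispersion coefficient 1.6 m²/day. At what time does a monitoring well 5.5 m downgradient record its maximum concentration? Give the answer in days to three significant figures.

4.16 days

For the 1D instantaneous-source solution, setting ∂C/∂t = 0 at fixed x gives v²t² + 2Dt − x² = 0, so t = (√(D² + v²x²) − D)/v².
√(D² + v²x²) = √(1.6² + 0.99² × 5.5²) = 5.675; v² = 0.9801.
t = (5.675 − 1.6)/0.9801 = 4.16 days (vs. the pure-advection estimate x/v = 5.56 d).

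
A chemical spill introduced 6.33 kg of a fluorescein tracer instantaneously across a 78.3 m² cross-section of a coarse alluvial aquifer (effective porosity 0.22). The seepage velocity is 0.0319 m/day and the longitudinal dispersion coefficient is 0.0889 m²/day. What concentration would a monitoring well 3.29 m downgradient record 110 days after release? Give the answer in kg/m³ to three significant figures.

For an instantaneous plane source, C(x,t) = M/(n_e·A·√(4πDt)) · exp(−(x−vt)²/(4Dt)), with n_e·A the pore (flow) area.
Plume center vt = 0.0319 × 110 = 3.509 m, so the well at 3.29 m is 0.219 m upgradient of the peak.
√(4πDt) = 11.09 m, giving peak height M/(n_e·A·√(4πDt)) = 6.33/(0.22 × 78.3 × 11.09) = 0.03314 kg/m³.
(x−vt)²/(4Dt) = (-0.219)²/(4 × 0.0889 × 110) = 0.001226; exp(−0.001226) = 0.9988.
C = 0.03314 × 0.9988 = 0.0331 kg/m³.

0.0331 kg/m³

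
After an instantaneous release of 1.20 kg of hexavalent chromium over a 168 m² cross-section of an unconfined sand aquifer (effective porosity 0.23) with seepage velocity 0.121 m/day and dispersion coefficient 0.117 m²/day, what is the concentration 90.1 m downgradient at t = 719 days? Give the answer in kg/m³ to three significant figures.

For an instantaneous plane source, C(x,t) = M/(n_e·A·√(4πDt)) · exp(−(x−vt)²/(4Dt)), with n_e·A the pore (flow) area.
Plume center vt = 0.121 × 719 = 86.999 m, so the well at 90.1 m is 3.101 m downgradient of the peak.
√(4πDt) = 32.51 m, giving peak height M/(n_e·A·√(4πDt)) = 1.20/(0.23 × 168 × 32.51) = 0.0009553 kg/m³.
(x−vt)²/(4Dt) = (3.101)²/(4 × 0.117 × 719) = 0.02858; exp(−0.02858) = 0.9718.
C = 0.0009553 × 0.9718 = 0.000928 kg/m³.

0.000928 kg/m³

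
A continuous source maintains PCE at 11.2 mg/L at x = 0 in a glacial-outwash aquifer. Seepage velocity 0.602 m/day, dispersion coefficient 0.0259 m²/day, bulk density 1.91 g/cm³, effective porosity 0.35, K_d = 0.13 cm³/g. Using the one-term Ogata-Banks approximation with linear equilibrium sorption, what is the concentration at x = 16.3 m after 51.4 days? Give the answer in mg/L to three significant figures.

10.4 mg/L

Retardation factor R = 1 + ρ_b·K_d/n = 1 + 1.91 × 0.13/0.35 = 1.709.
Sorption retards both mechanisms: v_R = v/R = 0.3523 m/day, D_R = D/R = 0.01516 m²/day.
v_R·t = 0.3523 × 51.4 = 18.10822 m; 2√(D_R t) = 1.765 m; argument = (16.3 − 18.10822)/1.765 = -1.024.
C = C₀ × ½·erfc(-1.024) = 11.2 × 0.9262 = 10.4 mg/L.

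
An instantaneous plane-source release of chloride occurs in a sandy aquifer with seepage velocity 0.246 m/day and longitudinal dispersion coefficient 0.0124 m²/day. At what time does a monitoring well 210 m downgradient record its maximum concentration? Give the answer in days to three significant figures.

For the 1D instantaneous-source solution, setting ∂C/∂t = 0 at fixed x gives v²t² + 2Dt − x² = 0, so t = (√(D² + v²x²) − D)/v².
√(D² + v²x²) = √(0.0124² + 0.246² × 210²) = 51.66; v² = 0.060516.
t = (51.66 − 0.0124)/0.060516 = 853 days (vs. the pure-advection estimate x/v = 854 d).

853 days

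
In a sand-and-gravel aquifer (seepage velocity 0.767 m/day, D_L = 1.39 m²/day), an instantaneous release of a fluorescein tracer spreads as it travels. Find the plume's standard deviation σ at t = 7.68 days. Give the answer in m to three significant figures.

4.62 m

Dispersive spreading gives a Gaussian with σ² = 2Dt; advection only shifts the center.
σ = √(2 × 1.39 × 7.68) = 4.62 m.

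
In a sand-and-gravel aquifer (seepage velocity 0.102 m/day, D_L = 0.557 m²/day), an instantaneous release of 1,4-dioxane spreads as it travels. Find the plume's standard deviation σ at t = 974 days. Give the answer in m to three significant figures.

32.9 m

Dispersive spreading gives a Gaussian with σ² = 2Dt; advection only shifts the center.
σ = √(2 × 0.557 × 974) = 32.9 m.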